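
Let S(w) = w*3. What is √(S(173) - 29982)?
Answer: I*√29463 ≈ 171.65*I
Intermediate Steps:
S(w) = 3*w
√(S(173) - 29982) = √(3*173 - 29982) = √(519 - 29982) = √(-29463) = I*√29463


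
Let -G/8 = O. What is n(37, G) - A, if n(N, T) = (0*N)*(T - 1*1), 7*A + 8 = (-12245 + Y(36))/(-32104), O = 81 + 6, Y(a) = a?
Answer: 244623/224728 ≈ 1.0885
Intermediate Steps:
O = 87
G = -696 (G = -8*87 = -696)
A = -244623/224728 (A = -8/7 + ((-12245 + 36)/(-32104))/7 = -8/7 + (-12209*(-1/32104))/7 = -8/7 + (1/7)*(12209/32104) = -8/7 + 12209/224728 = -244623/224728 ≈ -1.0885)
n(N, T) = 0 (n(N, T) = 0*(T - 1) = 0*(-1 + T) = 0)
n(37, G) - A = 0 - 1*(-244623/224728) = 0 + 244623/224728 = 244623/224728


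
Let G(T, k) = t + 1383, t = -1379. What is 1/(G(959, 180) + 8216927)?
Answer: 1/8216931 ≈ 1.2170e-7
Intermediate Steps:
G(T, k) = 4 (G(T, k) = -1379 + 1383 = 4)
1/(G(959, 180) + 8216927) = 1/(4 + 8216927) = 1/8216931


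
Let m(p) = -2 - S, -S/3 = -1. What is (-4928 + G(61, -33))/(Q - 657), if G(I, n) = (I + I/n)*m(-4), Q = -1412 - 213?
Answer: 86192/37653 ≈ 2.2891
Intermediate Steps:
S = 3 (S = -3*(-1) = 3)
m(p) = -5 (m(p) = -2 - 1*3 = -2 - 3 = -5)
Q = -1625
G(I, n) = -5*I - 5*I/n (G(I, n) = (I + I/n)*(-5) = -5*I - 5*I/n)
(-4928 + G(61, -33))/(Q - 657) = (-4928 - 5*61*(1 - 33)/(-33))/(-1625 - 657) = (-4928 - 5*61*(-1/33)*(-32))/(-2282) = (-4928 - 9760/33)*(-1/2282) = -172384/33*(-1/2282) = 86192/37653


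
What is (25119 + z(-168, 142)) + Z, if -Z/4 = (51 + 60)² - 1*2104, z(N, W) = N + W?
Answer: -15775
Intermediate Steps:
Z = -40868 (Z = -4*((51 + 60)² - 1*2104) = -4*(111² - 2104) = -4*(12321 - 2104) = -4*10217 = -40868)
(25119 + z(-168, 142)) + Z = (25119 + (-168 + 142)) - 40868 = (25119 - 26) - 40868 = 25093 - 40868 = -15775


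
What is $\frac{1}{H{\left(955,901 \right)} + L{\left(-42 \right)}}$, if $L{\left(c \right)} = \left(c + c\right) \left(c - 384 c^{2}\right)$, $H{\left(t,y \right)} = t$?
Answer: $\frac{1}{56904067} \approx 1.7573 \cdot 10^{-8}$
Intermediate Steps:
$L{\left(c \right)} = 2 c \left(c - 384 c^{2}\right)$
$\frac{1}{H{\left(955,901 \right)} + L{\left(-42 \right)}} = \frac{1}{955 + \left(-42\right)^{2} \left(2 - -32256\right)} = \frac{1}{955 + 1764 \left(2 + 32256\right)} = \frac{1}{955 + 1764 \cdot 32258} = \frac{1}{955 + 56903112} = \frac{1}{56904067}$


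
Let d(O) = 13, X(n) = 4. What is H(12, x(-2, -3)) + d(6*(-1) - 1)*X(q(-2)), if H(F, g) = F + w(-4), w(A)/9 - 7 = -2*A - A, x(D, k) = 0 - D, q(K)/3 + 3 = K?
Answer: 235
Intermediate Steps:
q(K) = -9 + 3*K
x(D, k) = -D
w(A) = 63 - 27*A (w(A) = 63 + 9*(-2*A - A) = 63 + 9*(-3*A) = 63 - 27*A)
H(F, g) = 171 + F (H(F, g) = F + (63 - 27*(-4)) = F + (63 + 108) = F + 171 = 171 + F)
H(12, x(-2, -3)) + d(6*(-1) - 1)*X(q(-2)) = (171 + 12) + 13*4 = 183 + 52 = 235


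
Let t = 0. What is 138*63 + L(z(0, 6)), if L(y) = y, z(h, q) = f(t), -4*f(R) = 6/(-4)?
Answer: 69555/8 ≈ 8694.4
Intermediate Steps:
f(R) = 3/8 (f(R) = -3/(2*(-4)) = -3*(-1)/(2*4) = -¼*(-3/2) = 3/8)
z(h, q) = 3/8
138*63 + L(z(0, 6)) = 138*63 + 3/8 = 8694 + 3/8 = 69555/8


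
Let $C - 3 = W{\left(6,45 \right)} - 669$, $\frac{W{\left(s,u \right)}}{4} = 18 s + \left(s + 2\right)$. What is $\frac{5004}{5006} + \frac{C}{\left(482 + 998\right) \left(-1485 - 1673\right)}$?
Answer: $\frac{5847226643}{5849310760} \approx 0.99964$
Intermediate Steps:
$W{\left(s,u \right)} = 8 + 76 s$ ($W{\left(s,u \right)} = 4 \left(18 s + \left(s + 2\right)\right) = 4 \left(18 s + \left(2 + s\right)\right) = 4 \left(2 + 19 s\right) = 8 + 76 s$)
$C = -202$ ($C = 3 + \left(\left(8 + 76 \cdot 6\right) - 669\right) = 3 + \left(\left(8 + 456\right) - 669\right) = 3 + \left(464 - 669\right) = 3 - 205 = -202$)
$\frac{5004}{5006} + \frac{C}{\left(482 + 998\right) \left(-1485 - 1673\right)} = \frac{5004}{5006} - \frac{202}{\left(482 + 998\right) \left(-1485 - 1673\right)} = 5004 \cdot \frac{1}{5006} - \frac{202}{1480 \left(-3158\right)} = \frac{2502}{2503} - \frac{202}{-4673840} = \frac{2502}{2503} - - \frac{101}{2336920} = \frac{2502}{2503} + \frac{101}{2336920} = \frac{5847226643}{5849310760}$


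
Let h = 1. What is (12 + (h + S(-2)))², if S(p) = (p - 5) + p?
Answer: 16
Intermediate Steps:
S(p) = -5 + 2*p (S(p) = (-5 + p) + p = -5 + 2*p)
(12 + (h + S(-2)))² = (12 + (1 + (-5 + 2*(-2))))² = (12 + (1 + (-5 - 4)))² = (12 + (1 - 9))² = (12 - 8)² = 4² = 16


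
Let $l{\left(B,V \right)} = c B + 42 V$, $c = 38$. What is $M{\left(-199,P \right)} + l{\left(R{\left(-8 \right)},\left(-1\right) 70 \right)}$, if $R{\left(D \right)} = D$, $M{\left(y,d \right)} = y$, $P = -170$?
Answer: $-3443$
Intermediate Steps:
$l{\left(B,V \right)} = 38 B + 42 V$
$M{\left(-199,P \right)} + l{\left(R{\left(-8 \right)},\left(-1\right) 70 \right)} = -199 + \left(38 \left(-8\right) + 42 \left(\left(-1\right) 70\right)\right) = -199 + \left(-304 + 42 \left(-70\right)\right) = -199 - 3244 = -3443$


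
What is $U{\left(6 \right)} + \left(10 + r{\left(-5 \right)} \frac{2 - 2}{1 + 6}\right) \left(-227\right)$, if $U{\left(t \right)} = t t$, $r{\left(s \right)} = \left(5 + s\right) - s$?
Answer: $-2234$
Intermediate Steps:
$r{\left(s \right)} = 5$
$U{\left(t \right)} = t^{2}$
$U{\left(6 \right)} + \left(10 + r{\left(-5 \right)} \frac{2 - 2}{1 + 6}\right) \left(-227\right) = 6^{2} + \left(10 + 5 \frac{2 - 2}{1 + 6}\right) \left(-227\right) = 36 + \left(10 + 5 \cdot \frac{0}{7}\right) \left(-227\right) = 36 + \left(10 + 5 \cdot 0 \cdot \frac{1}{7}\right) \left(-227\right) = 36 + \left(10 + 5 \cdot 0\right) \left(-227\right) = 36 + \left(10 + 0\right) \left(-227\right) = 36 + 10 \left(-227\right) = 36 - 2270 = -2234$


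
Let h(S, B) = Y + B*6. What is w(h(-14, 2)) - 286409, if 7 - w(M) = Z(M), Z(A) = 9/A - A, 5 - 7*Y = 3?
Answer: -172407049/602 ≈ -2.8639e+5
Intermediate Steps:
Y = 2/7 (Y = 5/7 - ⅐*3 = 5/7 - 3/7 = 2/7 ≈ 0.28571)
Z(A) = -A + 9/A
h(S, B) = 2/7 + 6*B (h(S, B) = 2/7 + B*6 = 2/7 + 6*B)
w(M) = 7 + M - 9/M (w(M) = 7 - (-M + 9/M) = 7 + (M - 9/M) = 7 + M - 9/M)
w(h(-14, 2)) - 286409 = (7 + (2/7 + 6*2) - 9/(2/7 + 6*2)) - 286409 = (7 + (2/7 + 12) - 9/(2/7 + 12)) - 286409 = (7 + 86/7 - 9/86/7) - 286409 = (7 + 86/7 - 9*7/86) - 286409 = (7 + 86/7 - 63/86) - 286409 = 11169/602 - 286409 = -172407049/602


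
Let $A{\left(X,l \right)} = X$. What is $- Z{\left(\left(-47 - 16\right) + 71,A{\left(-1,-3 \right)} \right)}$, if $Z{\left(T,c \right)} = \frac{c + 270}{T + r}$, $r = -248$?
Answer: $\frac{269}{240} \approx 1.1208$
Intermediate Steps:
$Z{\left(T,c \right)} = \frac{270 + c}{-248 + T}$ ($Z{\left(T,c \right)} = \frac{c + 270}{T - 248} = \frac{270 + c}{-248 + T}$)
$- Z{\left(\left(-47 - 16\right) + 71,A{\left(-1,-3 \right)} \right)} = - \frac{270 - 1}{-248 + \left(\left(-47 - 16\right) + 71\right)} = - \frac{269}{-248 + \left(-63 + 71\right)} = - \frac{269}{-248 + 8} = - \frac{269}{-240} = - \frac{\left(-1\right) 269}{240} = \left(-1\right) \left(- \frac{269}{240}\right) = \frac{269}{240}$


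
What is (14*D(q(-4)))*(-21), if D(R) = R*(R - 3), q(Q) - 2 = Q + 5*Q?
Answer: -161700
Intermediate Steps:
q(Q) = 2 + 6*Q (q(Q) = 2 + (Q + 5*Q) = 2 + 6*Q)
D(R) = R*(-3 + R)
(14*D(q(-4)))*(-21) = (14*((2 + 6*(-4))*(-3 + (2 + 6*(-4)))))*(-21) = (14*((2 - 24)*(-3 + (2 - 24))))*(-21) = (14*(-22*(-3 - 22)))*(-21) = (14*(-22*(-25)))*(-21) = (14*550)*(-21) = 7700*(-21) = -161700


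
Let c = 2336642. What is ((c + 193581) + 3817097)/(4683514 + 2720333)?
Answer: 6347320/7403847 ≈ 0.85730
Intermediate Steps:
((c + 193581) + 3817097)/(4683514 + 2720333) = ((2336642 + 193581) + 3817097)/(4683514 + 2720333) = (2530223 + 3817097)/7403847 = 6347320*(1/7403847) = 6347320/7403847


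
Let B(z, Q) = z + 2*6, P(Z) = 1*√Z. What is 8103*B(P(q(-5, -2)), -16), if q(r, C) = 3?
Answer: 97236 + 8103*√3 ≈ 1.1127e+5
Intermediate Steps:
P(Z) = √Z
B(z, Q) = 12 + z (B(z, Q) = z + 12 = 12 + z)
8103*B(P(q(-5, -2)), -16) = 8103*(12 + √3) = 97236 + 8103*√3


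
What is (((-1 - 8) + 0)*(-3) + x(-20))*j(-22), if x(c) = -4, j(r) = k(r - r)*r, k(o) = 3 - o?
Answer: -1518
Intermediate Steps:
j(r) = 3*r (j(r) = (3 - (r - r))*r = (3 - 1*0)*r = (3 + 0)*r = 3*r)
(((-1 - 8) + 0)*(-3) + x(-20))*j(-22) = (((-1 - 8) + 0)*(-3) - 4)*(3*(-22)) = ((-9 + 0)*(-3) - 4)*(-66) = (-9*(-3) - 4)*(-66) = (27 - 4)*(-66) = 23*(-66) = -1518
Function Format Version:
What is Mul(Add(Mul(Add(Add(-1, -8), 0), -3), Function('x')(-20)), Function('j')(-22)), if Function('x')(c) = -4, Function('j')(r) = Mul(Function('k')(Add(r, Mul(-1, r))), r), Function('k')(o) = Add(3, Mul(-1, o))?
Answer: -1518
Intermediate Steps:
Function('j')(r) = Mul(3, r) (Function('j')(r) = Mul(Add(3, Mul(-1, Add(r, Mul(-1, r)))), r) = Mul(Add(3, Mul(-1, 0)), r) = Mul(Add(3, 0), r) = Mul(3, r))
Mul(Add(Mul(Add(Add(-1, -8), 0), -3), Function('x')(-20)), Function('j')(-22)) = Mul(Add(Mul(Add(Add(-1, -8), 0), -3), -4), Mul(3, -22)) = Mul(Add(Mul(Add(-9, 0), -3), -4), -66) = Mul(Add(Mul(-9, -3), -4), -66) = Mul(Add(27, -4), -66) = Mul(23, -66) = -1518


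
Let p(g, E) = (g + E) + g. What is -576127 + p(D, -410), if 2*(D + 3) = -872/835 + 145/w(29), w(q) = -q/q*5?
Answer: -481438492/835 ≈ -5.7657e+5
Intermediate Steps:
w(q) = -5 (w(q) = -1*1*5 = -1*5 = -5)
D = -30097/1670 (D = -3 + (-872/835 + 145/(-5))/2 = -3 + (-872*1/835 + 145*(-⅕))/2 = -3 + (-872/835 - 29)/2 = -3 + (½)*(-25087/835) = -3 - 25087/1670 = -30097/1670 ≈ -18.022)
p(g, E) = E + 2*g (p(g, E) = (E + g) + g = E + 2*g)
-576127 + p(D, -410) = -576127 + (-410 + 2*(-30097/1670)) = -576127 + (-410 - 30097/835) = -576127 - 372447/835 = -481438492/835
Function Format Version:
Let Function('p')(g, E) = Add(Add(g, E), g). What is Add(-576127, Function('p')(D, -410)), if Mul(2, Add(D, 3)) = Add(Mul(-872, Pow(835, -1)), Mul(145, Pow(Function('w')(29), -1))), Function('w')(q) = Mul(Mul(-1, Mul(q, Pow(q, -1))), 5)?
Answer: Rational(-481438492, 835) ≈ -5.7657e+5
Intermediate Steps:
Function('w')(q) = -5 (Function('w')(q) = Mul(Mul(-1, 1), 5) = Mul(-1, 5) = -5)
D = Rational(-30097, 1670) (D = Add(-3, Mul(Rational(1, 2), Add(Mul(-872, Pow(835, -1)), Mul(145, Pow(-5, -1))))) = Add(-3, Mul(Rational(1, 2), Add(Mul(-872, Rational(1, 835)), Mul(145, Rational(-1, 5))))) = Add(-3, Mul(Rational(1, 2), Add(Rational(-872, 835), -29))) = Add(-3, Mul(Rational(1, 2), Rational(-25087, 835))) = Add(-3, Rational(-25087, 1670)) = Rational(-30097, 1670) ≈ -18.022)
Function('p')(g, E) = Add(E, Mul(2, g)) (Function('p')(g, E) = Add(Add(E, g), g) = Add(E, Mul(2, g)))
Add(-576127, Function('p')(D, -410)) = Add(-576127, Add(-410, Mul(2, Rational(-30097, 1670)))) = Add(-576127, Add(-410, Rational(-30097, 835))) = Add(-576127, Rational(-372447, 835)) = Rational(-481438492, 835)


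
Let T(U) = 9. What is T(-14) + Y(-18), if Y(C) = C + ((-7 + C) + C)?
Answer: -52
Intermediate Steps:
Y(C) = -7 + 3*C (Y(C) = C + (-7 + 2*C) = -7 + 3*C)
T(-14) + Y(-18) = 9 + (-7 + 3*(-18)) = 9 + (-7 - 54) = 9 - 61 = -52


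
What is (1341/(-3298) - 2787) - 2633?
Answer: -17876501/3298 ≈ -5420.4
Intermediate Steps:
(1341/(-3298) - 2787) - 2633 = (1341*(-1/3298) - 2787) - 2633 = (-1341/3298 - 2787) - 2633 = -9192867/3298 - 2633 = -17876501/3298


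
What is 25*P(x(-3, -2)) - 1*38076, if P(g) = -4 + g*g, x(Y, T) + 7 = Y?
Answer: -35676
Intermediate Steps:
x(Y, T) = -7 + Y
P(g) = -4 + g²
25*P(x(-3, -2)) - 1*38076 = 25*(-4 + (-7 - 3)²) - 1*38076 = 25*(-4 + (-10)²) - 38076 = 25*(-4 + 100) - 38076 = 25*96 - 38076 = 2400 - 38076 = -35676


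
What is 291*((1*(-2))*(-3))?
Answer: 1746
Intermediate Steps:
291*((1*(-2))*(-3)) = 291*(-2*(-3)) = 291*6 = 1746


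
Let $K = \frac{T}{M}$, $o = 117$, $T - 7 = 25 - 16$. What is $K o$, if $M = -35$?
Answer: $- \frac{1872}{35} \approx -53.486$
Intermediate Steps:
$T = 16$ ($T = 7 + \left(25 - 16\right) = 7 + 9 = 16$)
$K = - \frac{16}{35}$ ($K = \frac{16}{-35} = 16 \left(- \frac{1}{35}\right) = - \frac{16}{35} \approx -0.45714$)
$K o = \left(- \frac{16}{35}\right) 117 = - \frac{1872}{35}$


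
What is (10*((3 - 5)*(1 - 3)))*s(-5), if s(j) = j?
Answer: -200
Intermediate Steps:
(10*((3 - 5)*(1 - 3)))*s(-5) = (10*((3 - 5)*(1 - 3)))*(-5) = (10*(-2*(-2)))*(-5) = (10*4)*(-5) = 40*(-5) = -200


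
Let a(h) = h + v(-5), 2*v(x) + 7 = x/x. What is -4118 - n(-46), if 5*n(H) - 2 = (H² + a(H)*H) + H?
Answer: -24916/5 ≈ -4983.2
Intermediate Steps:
v(x) = -3 (v(x) = -7/2 + (x/x)/2 = -7/2 + (½)*1 = -7/2 + ½ = -3)
a(h) = -3 + h (a(h) = h - 3 = -3 + h)
n(H) = ⅖ + H/5 + H²/5 + H*(-3 + H)/5 (n(H) = ⅖ + ((H² + (-3 + H)*H) + H)/5 = ⅖ + ((H² + H*(-3 + H)) + H)/5 = ⅖ + (H + H² + H*(-3 + H))/5 = ⅖ + (H/5 + H²/5 + H*(-3 + H)/5) = ⅖ + H/5 + H²/5 + H*(-3 + H)/5)
-4118 - n(-46) = -4118 - (⅖ - ⅖*(-46) + (⅖)*(-46)²) = -4118 - (⅖ + 92/5 + (⅖)*2116) = -4118 - (⅖ + 92/5 + 4232/5) = -4118 - 1*4326/5 = -4118 - 4326/5 = -24916/5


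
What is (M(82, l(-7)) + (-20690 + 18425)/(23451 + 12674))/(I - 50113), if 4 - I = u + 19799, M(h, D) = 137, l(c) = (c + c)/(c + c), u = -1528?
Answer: -247343/123511375 ≈ -0.0020026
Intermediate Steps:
l(c) = 1 (l(c) = (2*c)/((2*c)) = (2*c)*(1/(2*c)) = 1)
I = -18267 (I = 4 - (-1528 + 19799) = 4 - 1*18271 = 4 - 18271 = -18267)
(M(82, l(-7)) + (-20690 + 18425)/(23451 + 12674))/(I - 50113) = (137 + (-20690 + 18425)/(23451 + 12674))/(-18267 - 50113) = (137 - 2265/36125)/(-68380) = (137 - 2265*1/36125)*(-1/68380) = (137 - 453/7225)*(-1/68380) = (989372/7225)*(-1/68380) = -247343/123511375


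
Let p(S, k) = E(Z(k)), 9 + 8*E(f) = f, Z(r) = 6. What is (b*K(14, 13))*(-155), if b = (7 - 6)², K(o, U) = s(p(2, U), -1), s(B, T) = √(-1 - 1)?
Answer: -155*I*√2 ≈ -219.2*I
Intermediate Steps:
E(f) = -9/8 + f/8
p(S, k) = -3/8 (p(S, k) = -9/8 + (⅛)*6 = -9/8 + ¾ = -3/8)
s(B, T) = I*√2 (s(B, T) = √(-2) = I*√2)
K(o, U) = I*√2
b = 1 (b = 1² = 1)
(b*K(14, 13))*(-155) = (1*(I*√2))*(-155) = (I*√2)*(-155) = -155*I*√2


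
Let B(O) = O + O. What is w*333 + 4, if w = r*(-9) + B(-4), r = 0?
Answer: -2660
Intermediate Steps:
B(O) = 2*O
w = -8 (w = 0*(-9) + 2*(-4) = 0 - 8 = -8)
w*333 + 4 = -8*333 + 4 = -2664 + 4 = -2660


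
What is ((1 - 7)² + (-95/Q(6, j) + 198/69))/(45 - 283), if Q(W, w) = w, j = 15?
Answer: -2245/16422 ≈ -0.13671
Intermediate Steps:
((1 - 7)² + (-95/Q(6, j) + 198/69))/(45 - 283) = ((1 - 7)² + (-95/15 + 198/69))/(45 - 283) = ((-6)² + (-95*1/15 + 198*(1/69)))/(-238) = (36 + (-19/3 + 66/23))*(-1/238) = (36 - 239/69)*(-1/238) = (2245/69)*(-1/238) = -2245/16422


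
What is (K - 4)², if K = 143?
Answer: 19321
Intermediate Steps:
(K - 4)² = (143 - 4)² = 139² = 19321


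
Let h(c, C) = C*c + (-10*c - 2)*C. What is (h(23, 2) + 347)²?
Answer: 5041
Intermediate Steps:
h(c, C) = C*c + C*(-2 - 10*c) (h(c, C) = C*c + (-2 - 10*c)*C = C*c + C*(-2 - 10*c))
(h(23, 2) + 347)² = (-1*2*(2 + 9*23) + 347)² = (-1*2*(2 + 207) + 347)² = (-1*2*209 + 347)² = (-418 + 347)² = (-71)² = 5041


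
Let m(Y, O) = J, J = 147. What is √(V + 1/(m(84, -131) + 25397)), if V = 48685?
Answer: 3*√882410129714/12772 ≈ 220.65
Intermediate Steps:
m(Y, O) = 147
√(V + 1/(m(84, -131) + 25397)) = √(48685 + 1/(147 + 25397)) = √(48685 + 1/25544) = √(1243609641/25544) = 3*√882410129714/12772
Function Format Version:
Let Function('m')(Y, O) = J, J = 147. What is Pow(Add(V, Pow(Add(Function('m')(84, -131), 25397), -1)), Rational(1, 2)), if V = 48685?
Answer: Mul(Rational(3, 12772), Pow(882410129714, Rational(1, 2))) ≈ 220.65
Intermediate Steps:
Function('m')(Y, O) = 147
Pow(Add(V, Pow(Add(Function('m')(84, -131), 25397), -1)), Rational(1, 2)) = Pow(Add(48685, Pow(Add(147, 25397), -1)), Rational(1, 2)) = Pow(Add(48685, Pow(25544, -1)), Rational(1, 2)) = Pow(Add(48685, Rational(1, 25544)), Rational(1, 2)) = Pow(Rational(1243609641, 25544), Rational(1, 2)) = Mul(Rational(3, 12772), Pow(882410129714, Rational(1, 2)))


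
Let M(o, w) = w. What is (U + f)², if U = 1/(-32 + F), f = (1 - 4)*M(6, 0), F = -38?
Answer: 1/4900 ≈ 0.00020408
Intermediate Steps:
f = 0 (f = (1 - 4)*0 = -3*0 = 0)
U = -1/70 (U = 1/(-32 - 38) = 1/(-70) = -1/70 ≈ -0.014286)
(U + f)² = (-1/70 + 0)² = (-1/70)² = 1/4900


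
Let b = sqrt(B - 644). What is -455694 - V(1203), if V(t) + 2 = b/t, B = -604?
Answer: -455692 - 4*I*sqrt(78)/1203 ≈ -4.5569e+5 - 0.029366*I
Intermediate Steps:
b = 4*I*sqrt(78) (b = sqrt(-604 - 644) = sqrt(-1248) = 4*I*sqrt(78) ≈ 35.327*I)
V(t) = -2 + 4*I*sqrt(78)/t (V(t) = -2 + (4*I*sqrt(78))/t = -2 + 4*I*sqrt(78)/t)
-455694 - V(1203) = -455694 - (-2 + 4*I*sqrt(78)/1203) = -455694 + (2 - 4*I*sqrt(78)/1203) = -455692 - 4*I*sqrt(78)/1203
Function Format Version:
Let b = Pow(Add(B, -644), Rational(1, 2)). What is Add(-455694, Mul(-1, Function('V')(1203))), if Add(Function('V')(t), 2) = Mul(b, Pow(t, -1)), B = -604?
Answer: Add(-455692, Mul(Rational(-4, 1203), I, Pow(78, Rational(1, 2)))) ≈ Add(-4.5569e+5, Mul(-0.029366, I))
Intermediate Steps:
b = Mul(4, I, Pow(78, Rational(1, 2))) (b = Pow(Add(-604, -644), Rational(1, 2)) = Pow(-1248, Rational(1, 2)) = Mul(4, I, Pow(78, Rational(1, 2))) ≈ Mul(35.327, I))
Function('V')(t) = Add(-2, Mul(4, I, Pow(78, Rational(1, 2)), Pow(t, -1))) (Function('V')(t) = Add(-2, Mul(Mul(4, I, Pow(78, Rational(1, 2))), Pow(t, -1))) = Add(-2, Mul(4, I, Pow(78, Rational(1, 2)), Pow(t, -1))))
Add(-455694, Mul(-1, Function('V')(1203))) = Add(-455694, Mul(-1, Add(-2, Mul(4, I, Pow(78, Rational(1, 2)), Pow(1203, -1))))) = Add(-455694, Mul(-1, Add(-2, Mul(4, I, Pow(78, Rational(1, 2)), Rational(1, 1203))))) = Add(-455694, Mul(-1, Add(-2, Mul(Rational(4, 1203), I, Pow(78, Rational(1, 2)))))) = Add(-455694, Add(2, Mul(Rational(-4, 1203), I, Pow(78, Rational(1, 2))))) = Add(-455692, Mul(Rational(-4, 1203), I, Pow(78, Rational(1, 2))))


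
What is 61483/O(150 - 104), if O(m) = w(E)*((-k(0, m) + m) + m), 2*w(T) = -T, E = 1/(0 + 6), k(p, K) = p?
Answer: -184449/23 ≈ -8019.5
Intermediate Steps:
E = ⅙ (E = 1/6 = ⅙ ≈ 0.16667)
w(T) = -T/2 (w(T) = (-T)/2 = -T/2)
O(m) = -m/6 (O(m) = (-½*⅙)*((-1*0 + m) + m) = -((0 + m) + m)/12 = -(m + m)/12 = -m/6)
61483/O(150 - 104) = 61483/((-(150 - 104)/6)) = 61483/((-⅙*46)) = 61483/(-23/3) = 61483*(-3/23) = -184449/23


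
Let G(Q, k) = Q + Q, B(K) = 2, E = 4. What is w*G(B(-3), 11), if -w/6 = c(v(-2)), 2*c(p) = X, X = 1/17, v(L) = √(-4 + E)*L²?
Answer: -12/17 ≈ -0.70588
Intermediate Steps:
v(L) = 0 (v(L) = √(-4 + 4)*L² = √0*L² = 0*L² = 0)
X = 1/17 ≈ 0.058824
c(p) = 1/34 (c(p) = (½)*(1/17) = 1/34)
w = -3/17 (w = -6*1/34 = -3/17 ≈ -0.17647)
G(Q, k) = 2*Q
w*G(B(-3), 11) = -6*2/17 = -3/17*4 = -12/17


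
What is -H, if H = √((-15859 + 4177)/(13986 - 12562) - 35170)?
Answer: -I*√4458344818/356 ≈ -187.56*I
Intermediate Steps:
H = I*√4458344818/356 (H = √(-11682/1424 - 35170) = √(-11682*1/1424 - 35170) = √(-5841/712 - 35170) = √(-25046881/712) = I*√4458344818/356 ≈ 187.56*I)
-H = -I*√4458344818/356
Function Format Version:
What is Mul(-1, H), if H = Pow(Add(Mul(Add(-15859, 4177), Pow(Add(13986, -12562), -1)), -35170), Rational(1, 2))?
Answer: Mul(Rational(-1, 356), I, Pow(4458344818, Rational(1, 2))) ≈ Mul(-187.56, I)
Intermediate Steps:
H = Mul(Rational(1, 356), I, Pow(4458344818, Rational(1, 2))) (H = Pow(Add(Mul(-11682, Pow(1424, -1)), -35170), Rational(1, 2)) = Pow(Add(Mul(-11682, Rational(1, 1424)), -35170), Rational(1, 2)) = Pow(Add(Rational(-5841, 712), -35170), Rational(1, 2)) = Pow(Rational(-25046881, 712), Rational(1, 2)) = Mul(Rational(1, 356), I, Pow(4458344818, Rational(1, 2))) ≈ Mul(187.56, I))
Mul(-1, H) = Mul(-1, Mul(Rational(1, 356), I, Pow(4458344818, Rational(1, 2)))) = Mul(Rational(-1, 356), I, Pow(4458344818, Rational(1, 2)))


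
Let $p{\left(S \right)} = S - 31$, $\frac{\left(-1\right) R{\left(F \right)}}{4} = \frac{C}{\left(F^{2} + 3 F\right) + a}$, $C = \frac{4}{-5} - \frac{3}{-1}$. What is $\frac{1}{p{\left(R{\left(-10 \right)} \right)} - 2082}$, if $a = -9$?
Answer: $- \frac{305}{644509} \approx -0.00047323$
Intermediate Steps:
$C = \frac{11}{5}$ ($C = 4 \left(- \frac{1}{5}\right) - -3 = - \frac{4}{5} + 3 = \frac{11}{5} \approx 2.2$)
$R{\left(F \right)} = - \frac{44}{5 \left(-9 + F^{2} + 3 F\right)}$ ($R{\left(F \right)} = - 4 \frac{11}{5 \left(\left(F^{2} + 3 F\right) - 9\right)} = - 4 \frac{11}{5 \left(-9 + F^{2} + 3 F\right)} = - \frac{44}{5 \left(-9 + F^{2} + 3 F\right)}$)
$p{\left(S \right)} = -31 + S$
$\frac{1}{p{\left(R{\left(-10 \right)} \right)} - 2082} = \frac{1}{\left(-31 - \frac{44}{-45 + 5 \left(-10\right)^{2} + 15 \left(-10\right)}\right) - 2082} = \frac{1}{\left(-31 - \frac{44}{-45 + 5 \cdot 100 - 150}\right) - 2082} = \frac{1}{\left(-31 - \frac{44}{-45 + 500 - 150}\right) - 2082} = \frac{1}{\left(-31 - \frac{44}{305}\right) - 2082} = \frac{1}{- \frac{9499}{305} - 2082} = \frac{1}{- \frac{644509}{305}} = - \frac{305}{644509}$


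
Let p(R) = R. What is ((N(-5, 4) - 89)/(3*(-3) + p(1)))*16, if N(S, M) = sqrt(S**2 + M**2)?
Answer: 178 - 2*sqrt(41) ≈ 165.19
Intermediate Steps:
N(S, M) = sqrt(M**2 + S**2)
((N(-5, 4) - 89)/(3*(-3) + p(1)))*16 = ((sqrt(4**2 + (-5)**2) - 89)/(3*(-3) + 1))*16 = ((sqrt(16 + 25) - 89)/(-9 + 1))*16 = ((sqrt(41) - 89)/(-8))*16 = ((-89 + sqrt(41))*(-1/8))*16 = (89/8 - sqrt(41)/8)*16 = 178 - 2*sqrt(41)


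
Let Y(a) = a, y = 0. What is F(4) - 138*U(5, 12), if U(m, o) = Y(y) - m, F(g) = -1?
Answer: 689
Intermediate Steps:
U(m, o) = -m (U(m, o) = 0 - m = -m)
F(4) - 138*U(5, 12) = -1 - (-138)*5 = -1 - 138*(-5) = -1 + 690 = 689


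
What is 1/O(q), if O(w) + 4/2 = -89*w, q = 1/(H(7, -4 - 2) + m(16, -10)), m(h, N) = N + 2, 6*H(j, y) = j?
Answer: 41/452 ≈ 0.090708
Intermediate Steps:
H(j, y) = j/6
m(h, N) = 2 + N
q = -6/41 (q = 1/((⅙)*7 + (2 - 10)) = 1/(7/6 - 8) = 1/(-41/6) = -6/41 ≈ -0.14634)
O(w) = -2 - 89*w
1/O(q) = 1/(-2 - 89*(-6/41)) = 1/(-2 + 534/41) = 1/(452/41) = 41/452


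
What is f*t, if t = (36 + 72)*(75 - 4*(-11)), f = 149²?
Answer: 285327252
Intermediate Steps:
f = 22201
t = 12852 (t = 108*(75 + 44) = 108*119 = 12852)
f*t = 22201*12852 = 285327252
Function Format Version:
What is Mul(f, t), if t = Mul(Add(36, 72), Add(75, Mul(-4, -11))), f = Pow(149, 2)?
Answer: 285327252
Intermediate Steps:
f = 22201
t = 12852 (t = Mul(108, Add(75, 44)) = Mul(108, 119) = 12852)
Mul(f, t) = Mul(22201, 12852) = 285327252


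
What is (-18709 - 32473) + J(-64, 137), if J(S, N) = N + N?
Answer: -50908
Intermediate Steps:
J(S, N) = 2*N
(-18709 - 32473) + J(-64, 137) = (-18709 - 32473) + 2*137 = -51182 + 274 = -50908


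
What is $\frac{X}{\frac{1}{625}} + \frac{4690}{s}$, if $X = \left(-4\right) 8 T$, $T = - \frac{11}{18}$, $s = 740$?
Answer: $\frac{8144221}{666} \approx 12229.0$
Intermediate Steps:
$T = - \frac{11}{18}$ ($T = \left(-11\right) \frac{1}{18} = - \frac{11}{18} \approx -0.61111$)
$X = \frac{176}{9}$ ($X = \left(-4\right) 8 \left(- \frac{11}{18}\right) = \left(-32\right) \left(- \frac{11}{18}\right) = \frac{176}{9} \approx 19.556$)
$\frac{X}{\frac{1}{625}} + \frac{4690}{s} = \frac{176}{9 \cdot \frac{1}{625}} + \frac{4690}{740} = \frac{176 \frac{1}{\frac{1}{625}}}{9} + 4690 \cdot \frac{1}{740} = \frac{176}{9} \cdot 625 + \frac{469}{74} = \frac{110000}{9} + \frac{469}{74} = \frac{8144221}{666}$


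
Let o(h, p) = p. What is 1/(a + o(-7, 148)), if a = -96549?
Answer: -1/96401 ≈ -1.0373e-5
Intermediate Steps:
1/(a + o(-7, 148)) = 1/(-96549 + 148) = 1/(-96401) = -1/96401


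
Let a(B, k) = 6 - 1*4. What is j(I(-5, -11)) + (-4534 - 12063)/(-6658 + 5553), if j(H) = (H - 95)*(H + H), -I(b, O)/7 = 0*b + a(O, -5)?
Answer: 3389057/1105 ≈ 3067.0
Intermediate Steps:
a(B, k) = 2 (a(B, k) = 6 - 4 = 2)
I(b, O) = -14 (I(b, O) = -7*(0*b + 2) = -7*(0 + 2) = -7*2 = -14)
j(H) = 2*H*(-95 + H) (j(H) = (-95 + H)*(2*H) = 2*H*(-95 + H))
j(I(-5, -11)) + (-4534 - 12063)/(-6658 + 5553) = 2*(-14)*(-95 - 14) + (-4534 - 12063)/(-6658 + 5553) = 2*(-14)*(-109) - 16597/(-1105) = 3052 - 16597*(-1/1105) = 3052 + 16597/1105 = 3389057/1105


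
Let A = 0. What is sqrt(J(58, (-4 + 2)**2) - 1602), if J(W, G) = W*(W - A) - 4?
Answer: sqrt(1758) ≈ 41.929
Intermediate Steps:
J(W, G) = -4 + W**2 (J(W, G) = W*(W - 1*0) - 4 = W*(W + 0) - 4 = W*W - 4 = W**2 - 4 = -4 + W**2)
sqrt(J(58, (-4 + 2)**2) - 1602) = sqrt((-4 + 58**2) - 1602) = sqrt((-4 + 3364) - 1602) = sqrt(3360 - 1602) = sqrt(1758)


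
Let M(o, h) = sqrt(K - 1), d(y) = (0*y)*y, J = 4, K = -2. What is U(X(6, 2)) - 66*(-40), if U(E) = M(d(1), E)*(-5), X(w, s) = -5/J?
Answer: 2640 - 5*I*sqrt(3) ≈ 2640.0 - 8.6602*I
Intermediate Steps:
d(y) = 0 (d(y) = 0*y = 0)
M(o, h) = I*sqrt(3) (M(o, h) = sqrt(-2 - 1) = sqrt(-3) = I*sqrt(3))
X(w, s) = -5/4
U(E) = -5*I*sqrt(3) (U(E) = (I*sqrt(3))*(-5) = -5*I*sqrt(3))
U(X(6, 2)) - 66*(-40) = -5*I*sqrt(3) - 66*(-40) = -5*I*sqrt(3) + 2640 = 2640 - 5*I*sqrt(3)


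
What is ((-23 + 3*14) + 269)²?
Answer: 82944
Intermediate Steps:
((-23 + 3*14) + 269)² = ((-23 + 42) + 269)² = (19 + 269)² = 288² = 82944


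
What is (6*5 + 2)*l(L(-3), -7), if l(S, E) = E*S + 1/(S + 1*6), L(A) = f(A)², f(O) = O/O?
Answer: -1536/7 ≈ -219.43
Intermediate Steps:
f(O) = 1
L(A) = 1 (L(A) = 1² = 1)
l(S, E) = 1/(6 + S) + E*S (l(S, E) = E*S + 1/(S + 6) = E*S + 1/(6 + S) = 1/(6 + S) + E*S)
(6*5 + 2)*l(L(-3), -7) = (6*5 + 2)*((1 - 7*1² + 6*(-7)*1)/(6 + 1)) = (30 + 2)*((1 - 7*1 - 42)/7) = 32*((1 - 7 - 42)/7) = 32*((⅐)*(-48)) = 32*(-48/7) = -1536/7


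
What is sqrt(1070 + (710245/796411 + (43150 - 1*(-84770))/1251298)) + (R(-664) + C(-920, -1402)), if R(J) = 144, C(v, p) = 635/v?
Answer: 26369/184 + sqrt(265902892733961938476411005)/498273745739 ≈ 176.04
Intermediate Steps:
sqrt(1070 + (710245/796411 + (43150 - 1*(-84770))/1251298)) + (R(-664) + C(-920, -1402)) = sqrt(1070 + (710245/796411 + (43150 - 1*(-84770))/1251298)) + (144 + 635/(-920)) = sqrt(1070 + (710245*(1/796411) + (43150 + 84770)*(1/1251298))) + (144 + 635*(-1/920)) = sqrt(1070 + (710245/796411 + 127920*(1/1251298))) + (144 - 127/184) = sqrt(1070 + (710245/796411 + 63960/625649)) + 26369/184 = sqrt(1070 + 495302521565/498273745739) + 26369/184 = sqrt(533648210462295/498273745739) + 26369/184 = sqrt(265902892733961938476411005)/498273745739 + 26369/184 = 26369/184 + sqrt(265902892733961938476411005)/498273745739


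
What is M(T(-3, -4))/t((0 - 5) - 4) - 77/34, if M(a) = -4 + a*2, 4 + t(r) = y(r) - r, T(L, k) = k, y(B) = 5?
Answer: -589/170 ≈ -3.4647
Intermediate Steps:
t(r) = 1 - r (t(r) = -4 + (5 - r) = 1 - r)
M(a) = -4 + 2*a
M(T(-3, -4))/t((0 - 5) - 4) - 77/34 = (-4 + 2*(-4))/(1 - ((0 - 5) - 4)) - 77/34 = (-4 - 8)/(1 - (-5 - 4)) - 77*1/34 = -12/(1 - 1*(-9)) - 77/34 = -12/(1 + 9) - 77/34 = -12/10 - 77/34 = -12*1/10 - 77/34 = -6/5 - 77/34 = -589/170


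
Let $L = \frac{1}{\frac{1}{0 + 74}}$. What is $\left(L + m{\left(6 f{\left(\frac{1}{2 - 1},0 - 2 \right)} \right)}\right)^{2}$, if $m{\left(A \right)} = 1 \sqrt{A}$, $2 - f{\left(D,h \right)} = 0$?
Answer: $5488 + 296 \sqrt{3} \approx 6000.7$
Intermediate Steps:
$f{\left(D,h \right)} = 2$ ($f{\left(D,h \right)} = 2 - 0 = 2 + 0 = 2$)
$m{\left(A \right)} = \sqrt{A}$
$L = 74$ ($L = \frac{1}{\frac{1}{74}} = 74$)
$\left(L + m{\left(6 f{\left(\frac{1}{2 - 1},0 - 2 \right)} \right)}\right)^{2} = \left(74 + \sqrt{6 \cdot 2}\right)^{2} = \left(74 + \sqrt{12}\right)^{2} = \left(74 + 2 \sqrt{3}\right)^{2}$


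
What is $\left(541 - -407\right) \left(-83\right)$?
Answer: $-78684$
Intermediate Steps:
$\left(541 - -407\right) \left(-83\right) = \left(541 + 407\right) \left(-83\right) = 948 \left(-83\right) = -78684$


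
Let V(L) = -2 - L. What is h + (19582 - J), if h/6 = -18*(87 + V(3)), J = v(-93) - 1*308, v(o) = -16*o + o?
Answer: 9639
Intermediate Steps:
v(o) = -15*o
J = 1087 (J = -15*(-93) - 1*308 = 1395 - 308 = 1087)
h = -8856 (h = 6*(-18*(87 + (-2 - 1*3))) = 6*(-18*(87 + (-2 - 3))) = 6*(-18*(87 - 5)) = 6*(-18*82) = 6*(-1476) = -8856)
h + (19582 - J) = -8856 + (19582 - 1*1087) = -8856 + (19582 - 1087) = -8856 + 18495 = 9639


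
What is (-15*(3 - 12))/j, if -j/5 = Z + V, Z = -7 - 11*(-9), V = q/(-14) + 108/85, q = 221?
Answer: -32130/92207 ≈ -0.34845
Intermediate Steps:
V = -17273/1190 (V = 221/(-14) + 108/85 = 221*(-1/14) + 108*(1/85) = -221/14 + 108/85 = -17273/1190 ≈ -14.515)
Z = 92 (Z = -7 + 99 = 92)
j = -92207/238 (j = -5*(92 - 17273/1190) = -5*92207/1190 = -92207/238 ≈ -387.42)
(-15*(3 - 12))/j = (-15*(3 - 12))/(-92207/238) = -15*(-9)*(-238/92207) = 135*(-238/92207) = -32130/92207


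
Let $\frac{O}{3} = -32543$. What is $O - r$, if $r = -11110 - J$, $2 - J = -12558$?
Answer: $-73959$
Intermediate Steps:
$J = 12560$ ($J = 2 - -12558 = 2 + 12558 = 12560$)
$O = -97629$ ($O = 3 \left(-32543\right) = -97629$)
$r = -23670$ ($r = -11110 - 12560 = -23670$)
$O - r = -97629 - -23670 = -97629 + 23670 = -73959$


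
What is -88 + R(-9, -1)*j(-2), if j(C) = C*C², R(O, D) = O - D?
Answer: -24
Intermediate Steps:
j(C) = C³
-88 + R(-9, -1)*j(-2) = -88 + (-9 - 1*(-1))*(-2)³ = -88 + (-9 + 1)*(-8) = -88 - 8*(-8) = -88 + 64 = -24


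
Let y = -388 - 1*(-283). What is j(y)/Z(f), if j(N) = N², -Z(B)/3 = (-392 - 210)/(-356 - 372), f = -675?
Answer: -191100/43 ≈ -4444.2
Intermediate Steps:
Z(B) = -129/52 (Z(B) = -3*(-392 - 210)/(-356 - 372) = -(-1806)/(-728) = -(-1806)*(-1)/728 = -3*43/52 = -129/52)
y = -105 (y = -388 + 283 = -105)
j(y)/Z(f) = (-105)²/(-129/52) = 11025*(-52/129) = -191100/43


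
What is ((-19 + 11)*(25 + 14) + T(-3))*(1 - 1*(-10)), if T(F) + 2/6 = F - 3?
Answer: -10505/3 ≈ -3501.7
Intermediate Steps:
T(F) = -10/3 + F (T(F) = -1/3 + (F - 3) = -1/3 + (-3 + F) = -10/3 + F)
((-19 + 11)*(25 + 14) + T(-3))*(1 - 1*(-10)) = ((-19 + 11)*(25 + 14) + (-10/3 - 3))*(1 - 1*(-10)) = (-8*39 - 19/3)*(1 + 10) = (-312 - 19/3)*11 = -955/3*11 = -10505/3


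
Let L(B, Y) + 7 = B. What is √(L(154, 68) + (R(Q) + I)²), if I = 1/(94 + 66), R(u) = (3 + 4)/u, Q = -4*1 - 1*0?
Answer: √3841041/160 ≈ 12.249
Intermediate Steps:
L(B, Y) = -7 + B
Q = -4 (Q = -4 + 0 = -4)
R(u) = 7/u
I = 1/160 ≈ 0.0062500
√(L(154, 68) + (R(Q) + I)²) = √((-7 + 154) + (7/(-4) + 1/160)²) = √(147 + (7*(-¼) + 1/160)²) = √(147 + (-7/4 + 1/160)²) = √(147 + (-279/160)²) = √(147 + 77841/25600) = √(3841041/25600) = √3841041/160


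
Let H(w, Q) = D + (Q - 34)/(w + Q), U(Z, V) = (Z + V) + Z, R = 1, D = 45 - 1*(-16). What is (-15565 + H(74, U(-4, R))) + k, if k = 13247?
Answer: -151260/67 ≈ -2257.6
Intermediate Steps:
D = 61 (D = 45 + 16 = 61)
U(Z, V) = V + 2*Z (U(Z, V) = (V + Z) + Z = V + 2*Z)
H(w, Q) = 61 + (-34 + Q)/(Q + w) (H(w, Q) = 61 + (Q - 34)/(w + Q) = 61 + (-34 + Q)/(Q + w))
(-15565 + H(74, U(-4, R))) + k = (-15565 + (-34 + 61*74 + 62*(1 + 2*(-4)))/((1 + 2*(-4)) + 74)) + 13247 = (-15565 + (-34 + 4514 + 62*(1 - 8))/((1 - 8) + 74)) + 13247 = (-15565 + (-34 + 4514 + 62*(-7))/(-7 + 74)) + 13247 = (-15565 + (-34 + 4514 - 434)/67) + 13247 = (-15565 + (1/67)*4046) + 13247 = (-15565 + 4046/67) + 13247 = -1038809/67 + 13247 = -151260/67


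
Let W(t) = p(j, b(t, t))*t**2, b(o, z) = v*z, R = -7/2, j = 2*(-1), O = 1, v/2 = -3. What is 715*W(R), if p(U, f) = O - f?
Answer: -175175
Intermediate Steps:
v = -6 (v = 2*(-3) = -6)
j = -2
R = -7/2 (R = -7*1/2 = -7/2 ≈ -3.5000)
b(o, z) = -6*z
p(U, f) = 1 - f
W(t) = t**2*(1 + 6*t) (W(t) = (1 - (-6)*t)*t**2 = (1 + 6*t)*t**2 = t**2*(1 + 6*t))
715*W(R) = 715*((-7/2)**2*(1 + 6*(-7/2))) = 715*(49*(1 - 21)/4) = 715*((49/4)*(-20)) = 715*(-245) = -175175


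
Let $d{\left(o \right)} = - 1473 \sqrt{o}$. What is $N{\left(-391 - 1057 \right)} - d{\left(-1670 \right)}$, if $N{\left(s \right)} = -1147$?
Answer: $-1147 + 1473 i \sqrt{1670} \approx -1147.0 + 60195.0 i$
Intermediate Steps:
$N{\left(-391 - 1057 \right)} - d{\left(-1670 \right)} = -1147 - - 1473 \sqrt{-1670} = -1147 - - 1473 i \sqrt{1670} = -1147 + 1473 i \sqrt{1670}$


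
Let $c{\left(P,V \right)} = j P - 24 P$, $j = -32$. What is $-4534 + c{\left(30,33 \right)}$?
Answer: $-6214$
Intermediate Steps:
$c{\left(P,V \right)} = - 56 P$ ($c{\left(P,V \right)} = - 32 P - 24 P = - 56 P$)
$-4534 + c{\left(30,33 \right)} = -4534 - 1680 = -6214$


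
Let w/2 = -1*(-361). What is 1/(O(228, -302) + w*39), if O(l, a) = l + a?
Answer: 1/28084 ≈ 3.5607e-5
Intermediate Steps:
O(l, a) = a + l
w = 722 (w = 2*(-1*(-361)) = 2*361 = 722)
1/(O(228, -302) + w*39) = 1/((-302 + 228) + 722*39) = 1/(-74 + 28158) = 1/28084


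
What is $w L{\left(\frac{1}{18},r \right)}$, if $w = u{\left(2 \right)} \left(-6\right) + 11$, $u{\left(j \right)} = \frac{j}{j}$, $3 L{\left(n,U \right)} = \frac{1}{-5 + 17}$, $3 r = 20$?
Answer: $\frac{5}{36} \approx 0.13889$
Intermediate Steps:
$r = \frac{20}{3}$ ($r = \frac{1}{3} \cdot 20 = \frac{20}{3} \approx 6.6667$)
$L{\left(n,U \right)} = \frac{1}{36}$ ($L{\left(n,U \right)} = \frac{1}{3 \left(-5 + 17\right)} = \frac{1}{3 \cdot 12} = \frac{1}{3} \cdot \frac{1}{12} = \frac{1}{36}$)
$u{\left(j \right)} = 1$
$w = 5$ ($w = 1 \left(-6\right) + 11 = -6 + 11 = 5$)
$w L{\left(\frac{1}{18},r \right)} = 5 \cdot \frac{1}{36} = \frac{5}{36}$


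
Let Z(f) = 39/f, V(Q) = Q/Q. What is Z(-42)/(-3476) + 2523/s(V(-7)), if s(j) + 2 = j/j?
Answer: -122779259/48664 ≈ -2523.0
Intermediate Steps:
V(Q) = 1
s(j) = -1 (s(j) = -2 + j/j = -2 + 1 = -1)
Z(-42)/(-3476) + 2523/s(V(-7)) = (39/(-42))/(-3476) + 2523/(-1) = (39*(-1/42))*(-1/3476) + 2523*(-1) = -13/14*(-1/3476) - 2523 = 13/48664 - 2523 = -122779259/48664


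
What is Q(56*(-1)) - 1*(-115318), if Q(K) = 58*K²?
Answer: 297206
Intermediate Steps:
Q(56*(-1)) - 1*(-115318) = 58*(56*(-1))² - 1*(-115318) = 58*(-56)² + 115318 = 58*3136 + 115318 = 181888 + 115318 = 297206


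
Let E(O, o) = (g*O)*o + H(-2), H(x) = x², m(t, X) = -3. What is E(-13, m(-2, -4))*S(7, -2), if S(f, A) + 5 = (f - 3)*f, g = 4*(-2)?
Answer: -7084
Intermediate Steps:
g = -8
E(O, o) = 4 - 8*O*o (E(O, o) = (-8*O)*o + (-2)² = -8*O*o + 4 = 4 - 8*O*o)
S(f, A) = -5 + f*(-3 + f) (S(f, A) = -5 + (f - 3)*f = -5 + (-3 + f)*f = -5 + f*(-3 + f))
E(-13, m(-2, -4))*S(7, -2) = (4 - 8*(-13)*(-3))*(-5 + 7² - 3*7) = (4 - 312)*(-5 + 49 - 21) = -308*23 = -7084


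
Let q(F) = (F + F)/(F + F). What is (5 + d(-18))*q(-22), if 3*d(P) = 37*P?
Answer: -217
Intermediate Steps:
d(P) = 37*P/3 (d(P) = (37*P)/3 = 37*P/3)
q(F) = 1 (q(F) = (2*F)/((2*F)) = (2*F)*(1/(2*F)) = 1)
(5 + d(-18))*q(-22) = (5 + (37/3)*(-18))*1 = (5 - 222)*1 = -217*1 = -217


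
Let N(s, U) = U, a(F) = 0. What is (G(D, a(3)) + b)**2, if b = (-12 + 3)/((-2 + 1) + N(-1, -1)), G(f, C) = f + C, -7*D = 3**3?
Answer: 81/196 ≈ 0.41327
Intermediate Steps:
D = -27/7 (D = -1/7*3**3 = -1/7*27 = -27/7 ≈ -3.8571)
G(f, C) = C + f
b = 9/2 (b = (-12 + 3)/((-2 + 1) - 1) = -9/(-1 - 1) = -9/(-2) = -9*(-1/2) = 9/2 ≈ 4.5000)
(G(D, a(3)) + b)**2 = ((0 - 27/7) + 9/2)**2 = (-27/7 + 9/2)**2 = (9/14)**2 = 81/196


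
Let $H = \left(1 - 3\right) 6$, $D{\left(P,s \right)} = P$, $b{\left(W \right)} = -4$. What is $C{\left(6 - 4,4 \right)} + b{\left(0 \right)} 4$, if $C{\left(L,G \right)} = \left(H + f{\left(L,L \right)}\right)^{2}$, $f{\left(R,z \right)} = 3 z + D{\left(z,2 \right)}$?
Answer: $0$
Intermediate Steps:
$H = -12$ ($H = \left(-2\right) 6 = -12$)
$f{\left(R,z \right)} = 4 z$ ($f{\left(R,z \right)} = 3 z + z = 4 z$)
$C{\left(L,G \right)} = \left(-12 + 4 L\right)^{2}$
$C{\left(6 - 4,4 \right)} + b{\left(0 \right)} 4 = 16 \left(-3 + \left(6 - 4\right)\right)^{2} - 16 = 16 \left(-3 + 2\right)^{2} - 16 = 16 \left(-1\right)^{2} - 16 = 16 \cdot 1 - 16 = 16 - 16 = 0$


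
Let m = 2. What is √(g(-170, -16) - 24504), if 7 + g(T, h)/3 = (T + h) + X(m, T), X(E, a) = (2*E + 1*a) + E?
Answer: 5*I*√1023 ≈ 159.92*I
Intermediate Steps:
X(E, a) = a + 3*E (X(E, a) = (2*E + a) + E = (a + 2*E) + E = a + 3*E)
g(T, h) = -3 + 3*h + 6*T (g(T, h) = -21 + 3*((T + h) + (T + 3*2)) = -21 + 3*((T + h) + (T + 6)) = -21 + 3*((T + h) + (6 + T)) = -21 + 3*(6 + h + 2*T) = -21 + (18 + 3*h + 6*T) = -3 + 3*h + 6*T)
√(g(-170, -16) - 24504) = √((-3 + 3*(-16) + 6*(-170)) - 24504) = √((-3 - 48 - 1020) - 24504) = √(-1071 - 24504) = √(-25575) = 5*I*√1023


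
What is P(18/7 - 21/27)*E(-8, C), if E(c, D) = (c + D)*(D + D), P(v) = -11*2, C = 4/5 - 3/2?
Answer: -6699/25 ≈ -267.96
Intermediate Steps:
C = -7/10 (C = 4*(1/5) - 3*1/2 = 4/5 - 3/2 = -7/10 ≈ -0.70000)
P(v) = -22
E(c, D) = 2*D*(D + c) (E(c, D) = (D + c)*(2*D) = 2*D*(D + c))
P(18/7 - 21/27)*E(-8, C) = -44*(-7)*(-7/10 - 8)/10 = -44*(-7)*(-87)/(10*10) = -22*609/50 = -6699/25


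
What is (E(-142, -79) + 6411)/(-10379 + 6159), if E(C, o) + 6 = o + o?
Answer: -6247/4220 ≈ -1.4803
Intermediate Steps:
E(C, o) = -6 + 2*o (E(C, o) = -6 + (o + o) = -6 + 2*o)
(E(-142, -79) + 6411)/(-10379 + 6159) = ((-6 + 2*(-79)) + 6411)/(-10379 + 6159) = ((-6 - 158) + 6411)/(-4220) = (-164 + 6411)*(-1/4220) = 6247*(-1/4220) = -6247/4220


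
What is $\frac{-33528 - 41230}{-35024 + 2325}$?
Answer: $\frac{74758}{32699} \approx 2.2862$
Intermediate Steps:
$\frac{-33528 - 41230}{-35024 + 2325} = - \frac{74758}{-32699} = \left(-74758\right) \left(- \frac{1}{32699}\right) = \frac{74758}{32699}$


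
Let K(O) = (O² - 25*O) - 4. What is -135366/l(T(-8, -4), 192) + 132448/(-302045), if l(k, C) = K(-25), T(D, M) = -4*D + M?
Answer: -2932260977/26882005 ≈ -109.08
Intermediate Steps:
T(D, M) = M - 4*D
K(O) = -4 + O² - 25*O
l(k, C) = 1246 (l(k, C) = -4 + (-25)² - 25*(-25) = -4 + 625 + 625 = 1246)
-135366/l(T(-8, -4), 192) + 132448/(-302045) = -135366/1246 + 132448/(-302045) = -135366*1/1246 + 132448*(-1/302045) = -9669/89 - 132448/302045 = -2932260977/26882005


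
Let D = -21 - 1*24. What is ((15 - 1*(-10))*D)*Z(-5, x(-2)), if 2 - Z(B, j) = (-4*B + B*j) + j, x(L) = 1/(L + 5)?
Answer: 18750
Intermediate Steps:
x(L) = 1/(5 + L)
Z(B, j) = 2 - j + 4*B - B*j (Z(B, j) = 2 - ((-4*B + B*j) + j) = 2 - (j - 4*B + B*j) = 2 + (-j + 4*B - B*j) = 2 - j + 4*B - B*j)
D = -45 (D = -21 - 24 = -45)
((15 - 1*(-10))*D)*Z(-5, x(-2)) = ((15 - 1*(-10))*(-45))*(2 - 1/(5 - 2) + 4*(-5) - 1*(-5)/(5 - 2)) = ((15 + 10)*(-45))*(2 - 1/3 - 20 - 1*(-5)/3) = (25*(-45))*(2 - 1*⅓ - 20 - 1*(-5)*⅓) = -1125*(2 - ⅓ - 20 + 5/3) = -1125*(-50/3) = 18750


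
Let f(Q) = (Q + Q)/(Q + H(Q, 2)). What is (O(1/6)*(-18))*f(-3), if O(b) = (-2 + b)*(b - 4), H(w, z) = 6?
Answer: 253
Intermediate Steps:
O(b) = (-4 + b)*(-2 + b) (O(b) = (-2 + b)*(-4 + b) = (-4 + b)*(-2 + b))
f(Q) = 2*Q/(6 + Q) (f(Q) = (Q + Q)/(Q + 6) = (2*Q)/(6 + Q) = 2*Q/(6 + Q))
(O(1/6)*(-18))*f(-3) = ((8 + (1/6)**2 - 6/6)*(-18))*(2*(-3)/(6 - 3)) = ((8 + (1/6)**2 - 6*1/6)*(-18))*(2*(-3)/3) = ((8 + 1/36 - 1)*(-18))*(2*(-3)*(1/3)) = ((253/36)*(-18))*(-2) = -253/2*(-2) = 253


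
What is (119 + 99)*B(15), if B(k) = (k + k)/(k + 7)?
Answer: 3270/11 ≈ 297.27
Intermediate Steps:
B(k) = 2*k/(7 + k) (B(k) = (2*k)/(7 + k) = 2*k/(7 + k))
(119 + 99)*B(15) = (119 + 99)*(2*15/(7 + 15)) = 218*(2*15/22) = 218*(2*15*(1/22)) = 218*(15/11) = 3270/11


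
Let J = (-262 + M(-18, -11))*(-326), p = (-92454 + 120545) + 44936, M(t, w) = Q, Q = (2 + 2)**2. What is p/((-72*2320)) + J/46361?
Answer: 10010335093/7744141440 ≈ 1.2926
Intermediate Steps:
Q = 16 (Q = 4**2 = 16)
M(t, w) = 16
p = 73027 (p = 28091 + 44936 = 73027)
J = 80196 (J = (-262 + 16)*(-326) = -246*(-326) = 80196)
p/((-72*2320)) + J/46361 = 73027/((-72*2320)) + 80196/46361 = 73027/(-167040) + 80196*(1/46361) = 73027*(-1/167040) + 80196/46361 = -73027/167040 + 80196/46361 = 10010335093/7744141440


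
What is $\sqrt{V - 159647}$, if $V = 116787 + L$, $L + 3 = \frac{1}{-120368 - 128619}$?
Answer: $\frac{i \sqrt{2657271375430834}}{248987} \approx 207.03 i$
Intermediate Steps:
$L = - \frac{746962}{248987}$ ($L = -3 + \frac{1}{-120368 - 128619} = -3 + \frac{1}{-248987} = -3 - \frac{1}{248987} = - \frac{746962}{248987} \approx -3.0$)
$V = \frac{29077697807}{248987}$ ($V = 116787 - \frac{746962}{248987} = \frac{29077697807}{248987} \approx 1.1678 \cdot 10^{5}$)
$\sqrt{V - 159647} = \sqrt{\frac{29077697807}{248987} - 159647} = \sqrt{- \frac{10672329782}{248987}} = \frac{i \sqrt{2657271375430834}}{248987}$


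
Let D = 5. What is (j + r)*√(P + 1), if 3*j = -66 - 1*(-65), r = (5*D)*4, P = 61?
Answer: 299*√62/3 ≈ 784.78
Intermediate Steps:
r = 100 (r = (5*5)*4 = 25*4 = 100)
j = -⅓ (j = (-66 - 1*(-65))/3 = (-66 + 65)/3 = (⅓)*(-1) = -⅓ ≈ -0.33333)
(j + r)*√(P + 1) = (-⅓ + 100)*√(61 + 1) = 299*√62/3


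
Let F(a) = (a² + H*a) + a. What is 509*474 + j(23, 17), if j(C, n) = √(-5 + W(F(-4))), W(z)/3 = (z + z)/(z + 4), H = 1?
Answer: 241266 + I ≈ 2.4127e+5 + 1.0*I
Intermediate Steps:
F(a) = a² + 2*a (F(a) = (a² + 1*a) + a = (a² + a) + a = (a + a²) + a = a² + 2*a)
W(z) = 6*z/(4 + z) (W(z) = 3*((z + z)/(z + 4)) = 3*((2*z)/(4 + z)) = 3*(2*z/(4 + z)) = 6*z/(4 + z))
j(C, n) = I (j(C, n) = √(-5 + 6*(-4*(2 - 4))/(4 - 4*(2 - 4))) = √(-5 + 6*(-4*(-2))/(4 - 4*(-2))) = √(-5 + 6*8/(4 + 8)) = √(-5 + 6*8/12) = √(-5 + 6*8*(1/12)) = √(-5 + 4) = √(-1) = I)
509*474 + j(23, 17) = 509*474 + I = 241266 + I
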